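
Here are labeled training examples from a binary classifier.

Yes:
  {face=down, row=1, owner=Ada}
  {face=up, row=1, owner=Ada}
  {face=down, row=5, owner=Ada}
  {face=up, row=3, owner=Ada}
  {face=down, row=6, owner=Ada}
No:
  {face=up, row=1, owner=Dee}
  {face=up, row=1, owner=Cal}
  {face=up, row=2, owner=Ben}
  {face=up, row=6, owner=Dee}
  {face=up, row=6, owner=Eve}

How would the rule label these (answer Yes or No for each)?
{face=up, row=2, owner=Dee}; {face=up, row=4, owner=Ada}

No, Yes

One predicate separates the groups cleanly: owner is Ada.
{face=up, row=2, owner=Dee} → owner is Dee → No. {face=up, row=4, owner=Ada} → owner is Ada → Yes.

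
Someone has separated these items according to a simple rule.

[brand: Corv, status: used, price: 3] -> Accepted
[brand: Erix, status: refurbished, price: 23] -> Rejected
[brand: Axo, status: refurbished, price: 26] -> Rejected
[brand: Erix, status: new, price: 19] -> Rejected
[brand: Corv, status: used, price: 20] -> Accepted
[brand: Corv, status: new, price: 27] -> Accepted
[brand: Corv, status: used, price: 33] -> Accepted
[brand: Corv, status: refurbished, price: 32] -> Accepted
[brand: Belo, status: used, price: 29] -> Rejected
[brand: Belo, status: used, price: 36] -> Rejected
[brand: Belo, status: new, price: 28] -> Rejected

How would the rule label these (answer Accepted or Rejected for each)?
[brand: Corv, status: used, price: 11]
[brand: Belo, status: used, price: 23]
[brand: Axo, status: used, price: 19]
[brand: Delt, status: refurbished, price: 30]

Accepted, Rejected, Rejected, Rejected

The classifier is using: brand is Corv.
[brand: Corv, status: used, price: 11] → brand is Corv → Accepted. [brand: Belo, status: used, price: 23] → brand is Belo → Rejected. [brand: Axo, status: used, price: 19] → brand is Axo → Rejected. [brand: Delt, status: refurbished, price: 30] → brand is Delt → Rejected.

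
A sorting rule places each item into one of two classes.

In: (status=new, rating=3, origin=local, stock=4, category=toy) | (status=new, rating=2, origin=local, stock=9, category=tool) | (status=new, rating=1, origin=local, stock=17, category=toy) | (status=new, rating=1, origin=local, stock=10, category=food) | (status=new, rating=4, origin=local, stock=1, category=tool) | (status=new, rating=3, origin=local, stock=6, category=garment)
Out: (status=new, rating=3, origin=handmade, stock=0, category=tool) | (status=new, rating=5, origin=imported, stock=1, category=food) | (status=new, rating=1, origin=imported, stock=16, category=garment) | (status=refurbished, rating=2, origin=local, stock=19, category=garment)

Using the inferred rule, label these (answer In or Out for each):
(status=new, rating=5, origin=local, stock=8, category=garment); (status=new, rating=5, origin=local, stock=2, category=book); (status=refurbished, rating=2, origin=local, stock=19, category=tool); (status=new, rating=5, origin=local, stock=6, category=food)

In, In, Out, In

The common property of the 'In' items is: status is new AND origin is local. No 'Out' item has it.
(status=new, rating=5, origin=local, stock=8, category=garment) — status is new, origin is local, hence In.
(status=new, rating=5, origin=local, stock=2, category=book) — status is new, origin is local, hence In.
(status=refurbished, rating=2, origin=local, stock=19, category=tool) — status is refurbished, origin is local, hence Out.
(status=new, rating=5, origin=local, stock=6, category=food) — status is new, origin is local, hence In.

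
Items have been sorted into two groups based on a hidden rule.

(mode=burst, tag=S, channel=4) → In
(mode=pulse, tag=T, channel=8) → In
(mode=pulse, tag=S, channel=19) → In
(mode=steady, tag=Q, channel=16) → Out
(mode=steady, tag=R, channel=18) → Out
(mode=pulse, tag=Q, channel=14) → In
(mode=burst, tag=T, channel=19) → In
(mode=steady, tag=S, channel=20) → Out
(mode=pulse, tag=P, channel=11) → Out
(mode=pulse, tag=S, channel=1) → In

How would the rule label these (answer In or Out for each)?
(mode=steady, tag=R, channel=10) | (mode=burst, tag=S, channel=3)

Out, In

Rule: mode is not steady AND channel ≠ 11. This holds for each 'In' example and fails for each 'Out' one.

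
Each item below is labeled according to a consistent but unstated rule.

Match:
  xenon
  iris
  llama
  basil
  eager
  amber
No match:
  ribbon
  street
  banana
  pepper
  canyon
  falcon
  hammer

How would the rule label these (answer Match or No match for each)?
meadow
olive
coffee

A rule that fits every label: length ≤ 5 — true of each 'Match' example, false of each 'No match' one.
meadow — length 6, hence No match.
olive — length 5, hence Match.
coffee — length 6, hence No match.

No match, Match, No match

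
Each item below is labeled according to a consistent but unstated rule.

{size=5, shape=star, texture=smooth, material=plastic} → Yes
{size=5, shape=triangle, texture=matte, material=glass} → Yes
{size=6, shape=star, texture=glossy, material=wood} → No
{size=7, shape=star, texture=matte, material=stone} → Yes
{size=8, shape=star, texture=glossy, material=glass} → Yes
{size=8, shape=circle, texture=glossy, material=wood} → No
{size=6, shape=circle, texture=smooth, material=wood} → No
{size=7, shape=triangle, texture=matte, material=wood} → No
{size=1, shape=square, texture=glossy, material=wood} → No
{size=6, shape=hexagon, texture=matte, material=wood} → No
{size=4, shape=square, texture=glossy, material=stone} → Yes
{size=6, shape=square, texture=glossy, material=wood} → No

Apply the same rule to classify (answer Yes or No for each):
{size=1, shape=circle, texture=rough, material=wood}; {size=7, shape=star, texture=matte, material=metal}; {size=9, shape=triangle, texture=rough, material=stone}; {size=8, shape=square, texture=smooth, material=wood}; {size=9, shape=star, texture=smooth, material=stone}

No, Yes, Yes, No, Yes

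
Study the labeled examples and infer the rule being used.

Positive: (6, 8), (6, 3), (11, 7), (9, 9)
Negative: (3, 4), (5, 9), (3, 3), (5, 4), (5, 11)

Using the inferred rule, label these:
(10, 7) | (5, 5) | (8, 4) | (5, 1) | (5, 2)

The simplest hypothesis consistent with all the labels is: first ≥ 6.
(10, 7): Positive (first 10). (5, 5): Negative (first 5). (8, 4): Positive (first 8). (5, 1): Negative (first 5). (5, 2): Negative (first 5).

Positive, Negative, Positive, Negative, Negative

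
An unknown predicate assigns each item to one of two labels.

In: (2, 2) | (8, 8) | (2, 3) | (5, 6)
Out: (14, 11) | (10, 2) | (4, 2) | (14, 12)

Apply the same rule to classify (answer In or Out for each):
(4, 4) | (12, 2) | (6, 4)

In, Out, Out

The common property of the 'In' items is: first ≤ second. No 'Out' item has it.
In: (4, 4), since 4 = 4. Out: (12, 2), since 12 > 2. Out: (6, 4), since 6 > 4.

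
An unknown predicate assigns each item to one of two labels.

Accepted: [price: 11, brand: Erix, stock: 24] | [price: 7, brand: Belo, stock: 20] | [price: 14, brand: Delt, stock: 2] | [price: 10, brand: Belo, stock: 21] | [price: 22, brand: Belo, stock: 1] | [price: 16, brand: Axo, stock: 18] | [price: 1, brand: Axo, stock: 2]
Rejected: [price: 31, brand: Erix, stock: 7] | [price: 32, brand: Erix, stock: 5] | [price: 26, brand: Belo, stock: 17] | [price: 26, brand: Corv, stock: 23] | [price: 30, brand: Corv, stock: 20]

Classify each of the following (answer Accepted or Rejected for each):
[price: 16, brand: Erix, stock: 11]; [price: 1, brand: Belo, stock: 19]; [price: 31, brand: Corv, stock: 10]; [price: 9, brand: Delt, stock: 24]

Accepted, Accepted, Rejected, Accepted

All 'Accepted' examples share one property — price ≤ 22 — and every 'Rejected' example lacks it.
[price: 16, brand: Erix, stock: 11]: price = 16 — qualifies, so Accepted.
[price: 1, brand: Belo, stock: 19]: price = 1 — qualifies, so Accepted.
[price: 31, brand: Corv, stock: 10]: price = 31 — does not satisfy this, so Rejected.
[price: 9, brand: Delt, stock: 24]: price = 9 — qualifies, so Accepted.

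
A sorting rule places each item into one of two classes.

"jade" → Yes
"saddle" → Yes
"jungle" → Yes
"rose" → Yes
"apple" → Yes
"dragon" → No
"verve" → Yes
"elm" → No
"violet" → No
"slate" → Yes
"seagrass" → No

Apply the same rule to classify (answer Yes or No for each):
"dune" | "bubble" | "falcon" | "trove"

Rule: ends with 'e'. This holds for each 'Yes' example and fails for each 'No' one.
"dune" → ends with 'e' → Yes. "bubble" → ends with 'e' → Yes. "falcon" → ends with 'n' → No. "trove" → ends with 'e' → Yes.

Yes, Yes, No, Yes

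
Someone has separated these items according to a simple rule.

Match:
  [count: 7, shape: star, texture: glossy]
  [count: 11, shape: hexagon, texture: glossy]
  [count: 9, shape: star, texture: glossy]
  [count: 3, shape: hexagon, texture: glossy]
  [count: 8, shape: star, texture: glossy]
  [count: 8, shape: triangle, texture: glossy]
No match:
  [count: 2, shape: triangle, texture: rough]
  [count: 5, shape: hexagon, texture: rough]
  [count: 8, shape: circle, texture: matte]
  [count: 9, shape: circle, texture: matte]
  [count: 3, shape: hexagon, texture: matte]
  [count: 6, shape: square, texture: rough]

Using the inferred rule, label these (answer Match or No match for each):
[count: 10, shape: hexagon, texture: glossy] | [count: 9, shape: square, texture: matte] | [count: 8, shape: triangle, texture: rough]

Match, No match, No match

A rule that fits every label: texture is glossy — true of each 'Match' example, false of each 'No match' one.
[count: 10, shape: hexagon, texture: glossy] → texture is glossy → Match. [count: 9, shape: square, texture: matte] → texture is matte → No match. [count: 8, shape: triangle, texture: rough] → texture is rough → No match.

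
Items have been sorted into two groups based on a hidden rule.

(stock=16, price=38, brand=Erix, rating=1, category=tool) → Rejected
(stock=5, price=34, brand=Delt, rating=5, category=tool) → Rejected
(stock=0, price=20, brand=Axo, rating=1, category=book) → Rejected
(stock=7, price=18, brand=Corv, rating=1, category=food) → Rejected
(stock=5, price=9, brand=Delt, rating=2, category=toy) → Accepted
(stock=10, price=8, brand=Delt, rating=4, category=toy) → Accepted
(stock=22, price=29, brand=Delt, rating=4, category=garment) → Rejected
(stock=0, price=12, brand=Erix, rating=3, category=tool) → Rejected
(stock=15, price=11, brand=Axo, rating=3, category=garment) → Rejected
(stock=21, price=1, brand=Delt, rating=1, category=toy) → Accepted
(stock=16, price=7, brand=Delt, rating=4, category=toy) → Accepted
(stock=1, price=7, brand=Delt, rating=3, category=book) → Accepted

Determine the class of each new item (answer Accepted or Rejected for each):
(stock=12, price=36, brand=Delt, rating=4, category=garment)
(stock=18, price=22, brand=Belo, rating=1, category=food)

One predicate separates the groups cleanly: price ≤ 9.
(stock=12, price=36, brand=Delt, rating=4, category=garment): price = 36, does not satisfy this → Rejected.
(stock=18, price=22, brand=Belo, rating=1, category=food): price = 22, does not satisfy this → Rejected.

Rejected, Rejected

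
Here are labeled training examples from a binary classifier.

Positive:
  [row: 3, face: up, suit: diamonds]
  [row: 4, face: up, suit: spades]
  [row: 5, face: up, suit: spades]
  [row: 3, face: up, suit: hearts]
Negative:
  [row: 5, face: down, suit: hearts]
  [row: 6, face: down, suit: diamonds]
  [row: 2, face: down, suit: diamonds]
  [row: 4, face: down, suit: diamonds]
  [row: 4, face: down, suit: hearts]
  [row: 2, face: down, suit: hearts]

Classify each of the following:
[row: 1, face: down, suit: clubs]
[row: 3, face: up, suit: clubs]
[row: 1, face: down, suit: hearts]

Negative, Positive, Negative

Comparing the two groups points to one rule — face is up.
[row: 1, face: down, suit: clubs] — face is down, hence Negative. [row: 3, face: up, suit: clubs] — face is up, hence Positive. [row: 1, face: down, suit: hearts] — face is down, hence Negative.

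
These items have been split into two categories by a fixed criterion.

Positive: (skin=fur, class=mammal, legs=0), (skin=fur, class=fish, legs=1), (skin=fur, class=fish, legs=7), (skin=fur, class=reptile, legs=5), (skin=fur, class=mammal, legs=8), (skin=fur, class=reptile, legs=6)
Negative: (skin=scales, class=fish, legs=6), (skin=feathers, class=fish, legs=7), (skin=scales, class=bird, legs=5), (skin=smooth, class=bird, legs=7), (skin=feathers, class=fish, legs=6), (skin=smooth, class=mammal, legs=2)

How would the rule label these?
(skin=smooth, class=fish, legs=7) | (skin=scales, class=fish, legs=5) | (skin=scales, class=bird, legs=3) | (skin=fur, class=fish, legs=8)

Looking at the examples, the only property every 'Positive' case has and every 'Negative' case lacks is: skin is fur.

Negative, Negative, Negative, Positive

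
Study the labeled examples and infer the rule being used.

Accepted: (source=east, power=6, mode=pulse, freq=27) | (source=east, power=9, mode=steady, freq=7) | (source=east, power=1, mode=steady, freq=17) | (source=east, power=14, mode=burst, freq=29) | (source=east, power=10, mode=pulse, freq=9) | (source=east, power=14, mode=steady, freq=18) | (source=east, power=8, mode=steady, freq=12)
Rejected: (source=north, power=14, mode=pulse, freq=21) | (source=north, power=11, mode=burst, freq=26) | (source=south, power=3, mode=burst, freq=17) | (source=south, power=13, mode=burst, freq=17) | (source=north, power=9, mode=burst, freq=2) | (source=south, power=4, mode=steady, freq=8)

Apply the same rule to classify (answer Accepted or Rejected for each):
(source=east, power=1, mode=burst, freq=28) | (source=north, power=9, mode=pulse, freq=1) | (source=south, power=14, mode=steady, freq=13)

A rule that fits every label: source is east — true of each 'Accepted' example, false of each 'Rejected' one.
(source=east, power=1, mode=burst, freq=28): source is east — checks out, so Accepted.
(source=north, power=9, mode=pulse, freq=1): source is north — fails this test, so Rejected.
(source=south, power=14, mode=steady, freq=13): source is south — fails this test, so Rejected.

Accepted, Rejected, Rejected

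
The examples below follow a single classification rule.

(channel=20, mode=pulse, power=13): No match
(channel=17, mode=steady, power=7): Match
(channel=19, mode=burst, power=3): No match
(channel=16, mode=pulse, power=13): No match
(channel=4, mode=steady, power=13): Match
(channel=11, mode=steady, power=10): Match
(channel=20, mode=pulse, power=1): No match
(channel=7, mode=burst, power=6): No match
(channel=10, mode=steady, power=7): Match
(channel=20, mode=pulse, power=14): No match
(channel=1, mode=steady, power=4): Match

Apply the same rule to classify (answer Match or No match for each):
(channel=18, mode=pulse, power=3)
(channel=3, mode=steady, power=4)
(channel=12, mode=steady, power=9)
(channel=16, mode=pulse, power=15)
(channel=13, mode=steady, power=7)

No match, Match, Match, No match, Match

A rule that fits every label: mode is steady — true of each 'Match' example, false of each 'No match' one.
(channel=18, mode=pulse, power=3) → mode is pulse → No match. (channel=3, mode=steady, power=4) → mode is steady → Match. (channel=12, mode=steady, power=9) → mode is steady → Match. (channel=16, mode=pulse, power=15) → mode is pulse → No match. (channel=13, mode=steady, power=7) → mode is steady → Match.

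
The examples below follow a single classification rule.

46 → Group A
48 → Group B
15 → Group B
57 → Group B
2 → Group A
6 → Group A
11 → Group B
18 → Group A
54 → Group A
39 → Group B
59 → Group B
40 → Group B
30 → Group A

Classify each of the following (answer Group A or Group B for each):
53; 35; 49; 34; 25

All 'Group A' examples share one property — ≡ 2 (mod 4) — and every 'Group B' example lacks it.

Group B, Group B, Group B, Group A, Group B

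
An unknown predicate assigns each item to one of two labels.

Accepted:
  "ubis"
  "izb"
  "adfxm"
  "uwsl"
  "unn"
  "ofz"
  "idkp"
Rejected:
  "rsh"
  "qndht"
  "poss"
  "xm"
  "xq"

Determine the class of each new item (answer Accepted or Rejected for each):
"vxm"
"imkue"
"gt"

Rejected, Accepted, Rejected

The common property of the 'Accepted' items is: starts with a vowel. No 'Rejected' item has it.
"vxm": starts with 'v' — does not fit, so Rejected. "imkue": starts with 'i' — meets the rule, so Accepted. "gt": starts with 'g' — does not fit, so Rejected.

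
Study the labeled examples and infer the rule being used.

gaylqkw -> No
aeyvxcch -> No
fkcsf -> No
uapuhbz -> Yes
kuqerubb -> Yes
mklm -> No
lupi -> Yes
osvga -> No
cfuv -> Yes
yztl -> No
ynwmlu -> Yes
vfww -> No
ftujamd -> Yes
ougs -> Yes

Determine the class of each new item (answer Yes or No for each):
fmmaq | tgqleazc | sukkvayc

Every 'Yes' example satisfies: contains 'u'. None of the 'No' examples do.
fmmaq: no 'u', does not pass → No. tgqleazc: no 'u', does not pass → No. sukkvayc: has 'u', matches → Yes.

No, No, Yes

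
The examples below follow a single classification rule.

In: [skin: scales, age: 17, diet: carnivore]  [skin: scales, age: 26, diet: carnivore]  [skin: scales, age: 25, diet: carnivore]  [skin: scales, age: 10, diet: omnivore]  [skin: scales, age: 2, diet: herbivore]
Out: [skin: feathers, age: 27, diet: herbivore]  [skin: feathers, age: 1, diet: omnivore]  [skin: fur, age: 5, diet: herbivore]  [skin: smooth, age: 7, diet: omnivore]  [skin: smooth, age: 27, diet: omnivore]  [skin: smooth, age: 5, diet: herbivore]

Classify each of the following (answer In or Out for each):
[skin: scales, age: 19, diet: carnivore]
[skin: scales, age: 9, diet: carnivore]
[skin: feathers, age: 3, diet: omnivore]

The common property of the 'In' items is: skin is scales. No 'Out' item has it.

In, In, Out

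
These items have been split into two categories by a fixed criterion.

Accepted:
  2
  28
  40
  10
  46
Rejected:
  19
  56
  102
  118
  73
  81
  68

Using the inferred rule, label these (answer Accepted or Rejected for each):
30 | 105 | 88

Accepted, Rejected, Rejected

The pattern is that an item is 'Accepted' exactly when: even AND at most 46.
30: Accepted (30 is even, 30 ≤ 46). 105: Rejected (105 is odd, 105 > 46). 88: Rejected (88 is even, 88 > 46).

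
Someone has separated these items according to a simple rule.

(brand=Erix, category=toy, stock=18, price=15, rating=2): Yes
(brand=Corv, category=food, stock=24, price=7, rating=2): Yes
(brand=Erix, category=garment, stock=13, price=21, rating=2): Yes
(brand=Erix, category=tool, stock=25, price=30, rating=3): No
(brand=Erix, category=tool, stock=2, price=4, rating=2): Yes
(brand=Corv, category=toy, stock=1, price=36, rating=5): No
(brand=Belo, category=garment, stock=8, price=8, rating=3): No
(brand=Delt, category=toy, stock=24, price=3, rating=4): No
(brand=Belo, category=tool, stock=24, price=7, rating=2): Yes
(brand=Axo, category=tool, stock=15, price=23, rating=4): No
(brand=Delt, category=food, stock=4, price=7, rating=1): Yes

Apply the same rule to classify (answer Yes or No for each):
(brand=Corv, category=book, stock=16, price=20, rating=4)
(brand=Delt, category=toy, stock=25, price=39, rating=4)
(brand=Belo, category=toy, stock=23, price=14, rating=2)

The simplest hypothesis consistent with all the labels is: rating ≤ 2.
No: (brand=Corv, category=book, stock=16, price=20, rating=4), since rating = 4. No: (brand=Delt, category=toy, stock=25, price=39, rating=4), since rating = 4. Yes: (brand=Belo, category=toy, stock=23, price=14, rating=2), since rating = 2.

No, No, Yes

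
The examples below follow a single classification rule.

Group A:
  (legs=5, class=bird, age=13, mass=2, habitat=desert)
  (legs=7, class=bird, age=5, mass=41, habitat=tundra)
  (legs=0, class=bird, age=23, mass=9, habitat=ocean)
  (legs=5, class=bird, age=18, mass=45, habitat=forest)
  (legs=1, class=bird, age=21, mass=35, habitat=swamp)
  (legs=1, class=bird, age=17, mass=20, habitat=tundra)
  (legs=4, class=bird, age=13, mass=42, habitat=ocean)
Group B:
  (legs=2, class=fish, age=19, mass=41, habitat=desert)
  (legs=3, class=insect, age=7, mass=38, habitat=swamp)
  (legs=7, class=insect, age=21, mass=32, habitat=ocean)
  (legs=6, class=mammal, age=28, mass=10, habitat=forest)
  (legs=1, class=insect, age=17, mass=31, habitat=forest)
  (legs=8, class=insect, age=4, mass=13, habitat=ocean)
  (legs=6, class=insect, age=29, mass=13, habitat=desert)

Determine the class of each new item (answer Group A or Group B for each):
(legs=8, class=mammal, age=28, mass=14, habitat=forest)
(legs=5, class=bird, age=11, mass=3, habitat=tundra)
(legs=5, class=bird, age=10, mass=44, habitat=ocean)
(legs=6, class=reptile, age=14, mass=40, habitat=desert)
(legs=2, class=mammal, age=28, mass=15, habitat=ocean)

Group B, Group A, Group A, Group B, Group B

'Group A' ⟺ class is bird.
(legs=8, class=mammal, age=28, mass=14, habitat=forest) → class is mammal → Group B. (legs=5, class=bird, age=11, mass=3, habitat=tundra) → class is bird → Group A. (legs=5, class=bird, age=10, mass=44, habitat=ocean) → class is bird → Group A. (legs=6, class=reptile, age=14, mass=40, habitat=desert) → class is reptile → Group B. (legs=2, class=mammal, age=28, mass=15, habitat=ocean) → class is mammal → Group B.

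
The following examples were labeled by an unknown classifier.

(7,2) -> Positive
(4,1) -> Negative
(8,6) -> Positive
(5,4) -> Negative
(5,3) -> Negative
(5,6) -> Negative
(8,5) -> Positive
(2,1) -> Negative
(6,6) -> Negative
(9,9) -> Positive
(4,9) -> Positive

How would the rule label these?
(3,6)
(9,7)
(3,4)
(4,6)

The common property of the 'Positive' items is: max ≥ 7. No 'Negative' item has it.
Negative: (3,6), since max 6. Positive: (9,7), since max 9. Negative: (3,4), since max 4. Negative: (4,6), since max 6.

Negative, Positive, Negative, Negative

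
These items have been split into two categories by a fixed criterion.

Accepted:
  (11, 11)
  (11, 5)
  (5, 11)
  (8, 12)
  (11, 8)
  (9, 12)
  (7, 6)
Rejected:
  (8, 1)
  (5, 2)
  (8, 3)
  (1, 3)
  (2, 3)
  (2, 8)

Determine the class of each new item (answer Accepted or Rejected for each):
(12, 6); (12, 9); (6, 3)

The pattern is that an item is 'Accepted' exactly when: sum ≥ 13.

Accepted, Accepted, Rejected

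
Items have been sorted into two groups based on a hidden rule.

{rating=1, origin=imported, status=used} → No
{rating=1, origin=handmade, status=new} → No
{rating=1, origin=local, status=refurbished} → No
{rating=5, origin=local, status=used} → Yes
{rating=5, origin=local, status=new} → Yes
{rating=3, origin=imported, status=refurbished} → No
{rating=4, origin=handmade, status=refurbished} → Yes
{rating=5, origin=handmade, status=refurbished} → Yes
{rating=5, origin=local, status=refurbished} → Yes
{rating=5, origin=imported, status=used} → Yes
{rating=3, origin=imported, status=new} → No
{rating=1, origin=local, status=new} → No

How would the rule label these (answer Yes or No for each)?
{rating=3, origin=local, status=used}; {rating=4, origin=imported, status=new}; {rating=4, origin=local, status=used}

'Yes' ⟺ rating ≥ 4.

No, Yes, Yes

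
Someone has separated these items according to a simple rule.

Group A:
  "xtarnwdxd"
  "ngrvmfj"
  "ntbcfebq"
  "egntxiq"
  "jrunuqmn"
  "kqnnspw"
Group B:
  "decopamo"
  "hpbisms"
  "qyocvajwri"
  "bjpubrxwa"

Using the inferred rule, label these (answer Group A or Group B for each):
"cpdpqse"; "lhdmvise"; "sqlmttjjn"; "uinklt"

Group B, Group B, Group A, Group A

All 'Group A' examples share one property — contains 'n' — and every 'Group B' example lacks it.
Group B: "cpdpqse", since no 'n'. Group B: "lhdmvise", since no 'n'. Group A: "sqlmttjjn", since has 'n'. Group A: "uinklt", since has 'n'.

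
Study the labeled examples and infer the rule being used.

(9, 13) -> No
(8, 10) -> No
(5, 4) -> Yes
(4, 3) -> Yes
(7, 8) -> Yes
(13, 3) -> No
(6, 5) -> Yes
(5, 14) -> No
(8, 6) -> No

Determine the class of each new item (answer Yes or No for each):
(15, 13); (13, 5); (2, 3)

The simplest hypothesis consistent with all the labels is: |first − second| ≤ 1.
(15, 13): |15−13| = 2 — does not fit, so No. (13, 5): |13−5| = 8 — does not fit, so No. (2, 3): |2−3| = 1 — passes, so Yes.

No, No, Yes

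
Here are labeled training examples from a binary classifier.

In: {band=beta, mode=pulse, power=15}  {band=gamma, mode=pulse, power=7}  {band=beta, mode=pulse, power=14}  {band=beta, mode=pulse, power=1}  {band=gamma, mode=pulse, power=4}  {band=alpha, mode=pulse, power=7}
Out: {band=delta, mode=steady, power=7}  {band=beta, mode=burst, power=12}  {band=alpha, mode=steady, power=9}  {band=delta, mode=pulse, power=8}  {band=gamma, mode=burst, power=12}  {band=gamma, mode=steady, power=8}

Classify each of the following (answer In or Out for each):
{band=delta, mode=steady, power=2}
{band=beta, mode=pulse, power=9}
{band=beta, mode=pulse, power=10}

The pattern is that an item is 'In' exactly when: mode is pulse AND power ≠ 8.
{band=delta, mode=steady, power=2} → mode is steady, power = 2 → Out. {band=beta, mode=pulse, power=9} → mode is pulse, power = 9 → In. {band=beta, mode=pulse, power=10} → mode is pulse, power = 10 → In.

Out, In, In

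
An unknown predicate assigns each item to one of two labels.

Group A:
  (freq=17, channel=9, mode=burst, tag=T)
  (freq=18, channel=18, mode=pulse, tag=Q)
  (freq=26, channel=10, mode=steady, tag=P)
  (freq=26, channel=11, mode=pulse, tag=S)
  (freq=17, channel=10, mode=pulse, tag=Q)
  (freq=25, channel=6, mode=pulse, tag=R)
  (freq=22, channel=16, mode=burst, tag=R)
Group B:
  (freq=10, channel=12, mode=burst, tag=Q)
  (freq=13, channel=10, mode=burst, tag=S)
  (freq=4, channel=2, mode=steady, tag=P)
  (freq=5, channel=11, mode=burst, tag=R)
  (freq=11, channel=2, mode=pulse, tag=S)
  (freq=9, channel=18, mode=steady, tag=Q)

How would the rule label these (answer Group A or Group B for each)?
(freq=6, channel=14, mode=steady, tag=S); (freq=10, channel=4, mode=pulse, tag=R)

Group B, Group B

A rule that fits every label: freq ≥ 17 — true of each 'Group A' example, false of each 'Group B' one.
(freq=6, channel=14, mode=steady, tag=S) — freq = 6, hence Group B.
(freq=10, channel=4, mode=pulse, tag=R) — freq = 10, hence Group B.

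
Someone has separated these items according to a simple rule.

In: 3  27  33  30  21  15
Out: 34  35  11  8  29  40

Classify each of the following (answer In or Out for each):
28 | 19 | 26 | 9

The simplest hypothesis consistent with all the labels is: multiple of 3.
Out: 28, since 28 = 3·9 + 1.
Out: 19, since 19 = 3·6 + 1.
Out: 26, since 26 = 3·8 + 2.
In: 9, since 9 = 3·3.

Out, Out, Out, In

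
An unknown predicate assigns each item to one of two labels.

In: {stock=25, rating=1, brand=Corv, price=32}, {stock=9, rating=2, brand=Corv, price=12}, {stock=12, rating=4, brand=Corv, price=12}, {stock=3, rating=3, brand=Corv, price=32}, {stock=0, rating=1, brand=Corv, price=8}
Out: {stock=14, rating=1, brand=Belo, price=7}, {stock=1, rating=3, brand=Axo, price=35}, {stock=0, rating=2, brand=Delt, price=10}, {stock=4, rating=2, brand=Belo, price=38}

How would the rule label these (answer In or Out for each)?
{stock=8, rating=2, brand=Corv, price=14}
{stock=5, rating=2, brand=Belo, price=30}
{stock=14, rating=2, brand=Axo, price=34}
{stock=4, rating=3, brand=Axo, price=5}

In, Out, Out, Out

The classifier is using: brand is Corv.
{stock=8, rating=2, brand=Corv, price=14}: brand is Corv — satisfies this, so In. {stock=5, rating=2, brand=Belo, price=30}: brand is Belo — doesn't match, so Out. {stock=14, rating=2, brand=Axo, price=34}: brand is Axo — doesn't match, so Out. {stock=4, rating=3, brand=Axo, price=5}: brand is Axo — doesn't match, so Out.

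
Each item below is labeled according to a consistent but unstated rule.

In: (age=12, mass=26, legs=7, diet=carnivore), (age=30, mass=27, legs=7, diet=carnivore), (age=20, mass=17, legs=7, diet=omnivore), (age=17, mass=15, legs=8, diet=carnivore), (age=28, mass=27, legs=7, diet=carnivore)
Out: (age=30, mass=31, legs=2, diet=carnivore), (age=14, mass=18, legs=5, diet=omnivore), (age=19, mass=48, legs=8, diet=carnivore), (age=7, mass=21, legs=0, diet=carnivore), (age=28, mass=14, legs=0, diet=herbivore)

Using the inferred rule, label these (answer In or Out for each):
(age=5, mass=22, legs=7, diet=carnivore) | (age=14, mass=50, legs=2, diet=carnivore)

In, Out

The classifier is using: mass ≤ 27 AND legs ≥ 7.
(age=5, mass=22, legs=7, diet=carnivore) — mass = 22, legs = 7, hence In. (age=14, mass=50, legs=2, diet=carnivore) — mass = 50, legs = 2, hence Out.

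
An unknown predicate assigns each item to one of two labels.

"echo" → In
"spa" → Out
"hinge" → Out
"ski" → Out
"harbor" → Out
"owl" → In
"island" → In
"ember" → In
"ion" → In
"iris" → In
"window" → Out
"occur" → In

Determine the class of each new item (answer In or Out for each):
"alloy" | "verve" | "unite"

Looking at the examples, the only property every 'In' case has and every 'Out' case lacks is: starts with a vowel.

In, Out, In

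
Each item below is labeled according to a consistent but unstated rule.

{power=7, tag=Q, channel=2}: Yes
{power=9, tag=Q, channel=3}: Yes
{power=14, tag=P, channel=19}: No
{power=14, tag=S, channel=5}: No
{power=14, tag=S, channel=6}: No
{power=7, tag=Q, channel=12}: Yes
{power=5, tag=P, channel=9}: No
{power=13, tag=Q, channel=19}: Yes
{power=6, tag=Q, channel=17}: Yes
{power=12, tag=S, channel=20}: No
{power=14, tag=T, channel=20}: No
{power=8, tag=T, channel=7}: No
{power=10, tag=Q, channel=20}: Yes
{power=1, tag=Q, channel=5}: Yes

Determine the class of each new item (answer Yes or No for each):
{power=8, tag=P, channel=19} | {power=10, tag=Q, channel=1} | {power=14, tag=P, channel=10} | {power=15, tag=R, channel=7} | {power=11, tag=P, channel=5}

No, Yes, No, No, No

'Yes' ⟺ tag is Q.
{power=8, tag=P, channel=19} — tag is P, hence No. {power=10, tag=Q, channel=1} — tag is Q, hence Yes. {power=14, tag=P, channel=10} — tag is P, hence No. {power=15, tag=R, channel=7} — tag is R, hence No. {power=11, tag=P, channel=5} — tag is P, hence No.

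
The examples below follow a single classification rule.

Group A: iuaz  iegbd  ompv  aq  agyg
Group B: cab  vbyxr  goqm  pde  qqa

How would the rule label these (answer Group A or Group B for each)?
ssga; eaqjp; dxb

One predicate separates the groups cleanly: starts with a vowel.
ssga: starts with 's', does not satisfy this → Group B. eaqjp: starts with 'e', qualifies → Group A. dxb: starts with 'd', does not satisfy this → Group B.

Group B, Group A, Group B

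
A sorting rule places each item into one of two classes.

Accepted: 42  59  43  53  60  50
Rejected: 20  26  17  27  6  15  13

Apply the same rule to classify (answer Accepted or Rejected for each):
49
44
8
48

Accepted, Accepted, Rejected, Accepted

'Accepted' ⟺ at least 42.
49: 49 ≥ 42, checks out → Accepted. 44: 44 ≥ 42, checks out → Accepted. 8: 8 < 42, fails this test → Rejected. 48: 48 ≥ 42, checks out → Accepted.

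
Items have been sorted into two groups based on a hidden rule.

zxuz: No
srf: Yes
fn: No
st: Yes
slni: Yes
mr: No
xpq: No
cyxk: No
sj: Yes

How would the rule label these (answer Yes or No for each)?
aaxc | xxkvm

No, No

One predicate separates the groups cleanly: contains 's'.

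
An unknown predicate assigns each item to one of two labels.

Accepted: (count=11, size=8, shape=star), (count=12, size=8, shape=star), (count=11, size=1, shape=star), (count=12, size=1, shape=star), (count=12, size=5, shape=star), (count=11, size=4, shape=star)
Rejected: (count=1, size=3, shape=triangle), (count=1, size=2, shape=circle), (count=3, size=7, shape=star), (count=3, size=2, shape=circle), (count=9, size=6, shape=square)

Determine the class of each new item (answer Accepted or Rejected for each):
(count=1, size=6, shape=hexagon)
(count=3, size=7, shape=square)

Rejected, Rejected

The rule appears to be: count ≥ 11.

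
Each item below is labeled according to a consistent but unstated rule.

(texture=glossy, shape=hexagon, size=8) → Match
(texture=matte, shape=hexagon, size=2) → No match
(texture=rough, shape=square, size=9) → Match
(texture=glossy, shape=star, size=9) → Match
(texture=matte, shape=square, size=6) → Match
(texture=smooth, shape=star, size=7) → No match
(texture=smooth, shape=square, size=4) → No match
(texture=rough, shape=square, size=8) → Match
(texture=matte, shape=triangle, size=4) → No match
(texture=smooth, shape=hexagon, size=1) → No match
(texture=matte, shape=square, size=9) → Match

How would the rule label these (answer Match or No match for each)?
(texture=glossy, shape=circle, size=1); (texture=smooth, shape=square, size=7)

No match, No match

The rule appears to be: size = 6 OR size ≥ 8.
(texture=glossy, shape=circle, size=1): size = 1 — doesn't match, so No match. (texture=smooth, shape=square, size=7): size = 7 — doesn't match, so No match.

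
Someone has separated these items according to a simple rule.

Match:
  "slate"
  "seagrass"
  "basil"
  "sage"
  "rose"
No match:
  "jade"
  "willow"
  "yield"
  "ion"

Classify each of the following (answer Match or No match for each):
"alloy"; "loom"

No match, No match

The classifier is using: contains 's'.
"alloy": No match (no 's').
"loom": No match (no 's').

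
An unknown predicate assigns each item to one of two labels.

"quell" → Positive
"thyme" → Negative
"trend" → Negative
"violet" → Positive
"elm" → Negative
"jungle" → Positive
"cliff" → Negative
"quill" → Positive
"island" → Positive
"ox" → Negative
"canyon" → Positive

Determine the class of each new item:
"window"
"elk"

The simplest hypothesis consistent with all the labels is: has ≥ 2 vowels.
"window" → 2 vowels → Positive.
"elk" → 1 vowel → Negative.

Positive, Negative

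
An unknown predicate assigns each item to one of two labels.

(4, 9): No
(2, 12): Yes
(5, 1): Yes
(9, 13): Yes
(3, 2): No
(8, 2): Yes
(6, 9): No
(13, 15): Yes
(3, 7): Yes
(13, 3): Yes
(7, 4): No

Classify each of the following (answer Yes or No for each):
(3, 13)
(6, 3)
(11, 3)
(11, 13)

A rule that fits every label: sum is even — true of each 'Yes' example, false of each 'No' one.
(3, 13): Yes (3+13 = 16).
(6, 3): No (6+3 = 9).
(11, 3): Yes (11+3 = 14).
(11, 13): Yes (11+13 = 24).

Yes, No, Yes, Yes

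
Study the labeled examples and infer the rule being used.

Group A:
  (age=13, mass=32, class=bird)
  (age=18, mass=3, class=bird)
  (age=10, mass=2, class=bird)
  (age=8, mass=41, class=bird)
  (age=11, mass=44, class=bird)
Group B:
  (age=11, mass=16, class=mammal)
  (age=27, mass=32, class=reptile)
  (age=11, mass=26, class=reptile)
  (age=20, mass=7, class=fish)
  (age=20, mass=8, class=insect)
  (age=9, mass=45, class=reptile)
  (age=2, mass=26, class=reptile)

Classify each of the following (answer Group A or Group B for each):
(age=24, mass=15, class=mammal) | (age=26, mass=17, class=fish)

The distinguishing property — class is bird — holds for all the 'Group A' cases and none of the 'Group B' cases.
Group B: (age=24, mass=15, class=mammal), since class is mammal. Group B: (age=26, mass=17, class=fish), since class is fish.

Group B, Group B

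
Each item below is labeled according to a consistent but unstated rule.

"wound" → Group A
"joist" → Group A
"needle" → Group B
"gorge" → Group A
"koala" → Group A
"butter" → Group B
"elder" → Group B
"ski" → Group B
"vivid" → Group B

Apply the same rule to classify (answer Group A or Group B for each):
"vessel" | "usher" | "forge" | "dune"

Group B, Group B, Group A, Group B

Every 'Group A' example satisfies: contains 'o'. None of the 'Group B' examples do.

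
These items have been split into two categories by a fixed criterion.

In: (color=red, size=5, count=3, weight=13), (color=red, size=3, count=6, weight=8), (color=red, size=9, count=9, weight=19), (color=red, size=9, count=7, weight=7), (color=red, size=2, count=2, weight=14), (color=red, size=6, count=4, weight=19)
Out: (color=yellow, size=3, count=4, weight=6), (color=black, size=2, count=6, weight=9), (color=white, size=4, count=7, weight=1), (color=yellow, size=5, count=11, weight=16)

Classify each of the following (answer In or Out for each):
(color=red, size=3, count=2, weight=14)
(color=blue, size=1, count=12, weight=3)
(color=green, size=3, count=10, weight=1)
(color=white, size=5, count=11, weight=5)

In, Out, Out, Out

All 'In' examples share one property — color is red — and every 'Out' example lacks it.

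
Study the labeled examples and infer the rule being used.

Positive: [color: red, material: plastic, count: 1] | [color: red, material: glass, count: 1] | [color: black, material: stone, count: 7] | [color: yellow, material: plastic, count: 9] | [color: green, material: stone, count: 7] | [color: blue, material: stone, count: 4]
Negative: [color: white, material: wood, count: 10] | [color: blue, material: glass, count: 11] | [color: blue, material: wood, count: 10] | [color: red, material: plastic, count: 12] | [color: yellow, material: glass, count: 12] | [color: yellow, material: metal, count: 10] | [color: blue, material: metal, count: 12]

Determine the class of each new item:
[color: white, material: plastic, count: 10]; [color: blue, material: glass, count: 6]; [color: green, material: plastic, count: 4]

Negative, Positive, Positive

The distinguishing property — count ≤ 9 — holds for all the 'Positive' cases and none of the 'Negative' cases.
[color: white, material: plastic, count: 10] — count = 10, hence Negative.
[color: blue, material: glass, count: 6] — count = 6, hence Positive.
[color: green, material: plastic, count: 4] — count = 4, hence Positive.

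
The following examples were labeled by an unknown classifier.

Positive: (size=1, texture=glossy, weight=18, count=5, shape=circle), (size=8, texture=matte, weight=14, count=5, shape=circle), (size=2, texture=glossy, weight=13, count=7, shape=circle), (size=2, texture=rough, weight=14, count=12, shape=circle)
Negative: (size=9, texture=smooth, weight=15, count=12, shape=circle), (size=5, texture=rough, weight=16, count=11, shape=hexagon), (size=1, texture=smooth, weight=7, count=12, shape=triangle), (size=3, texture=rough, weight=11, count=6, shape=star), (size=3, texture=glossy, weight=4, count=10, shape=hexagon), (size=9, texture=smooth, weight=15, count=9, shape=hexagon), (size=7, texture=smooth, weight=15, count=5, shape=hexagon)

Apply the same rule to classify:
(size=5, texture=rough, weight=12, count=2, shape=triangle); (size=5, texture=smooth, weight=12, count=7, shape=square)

Negative, Negative

A rule that fits every label: shape is circle AND size ≤ 8 — true of each 'Positive' example, false of each 'Negative' one.
(size=5, texture=rough, weight=12, count=2, shape=triangle): Negative (shape is triangle, size = 5). (size=5, texture=smooth, weight=12, count=7, shape=square): Negative (shape is square, size = 5).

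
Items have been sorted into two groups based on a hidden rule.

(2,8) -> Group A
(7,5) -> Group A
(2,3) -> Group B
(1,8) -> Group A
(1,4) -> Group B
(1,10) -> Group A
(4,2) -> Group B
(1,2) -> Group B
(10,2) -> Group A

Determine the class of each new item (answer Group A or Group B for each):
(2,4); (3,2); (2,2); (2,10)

'Group A' ⟺ sum ≥ 9.
(2,4): 2+4 = 6 — fails this test, so Group B.
(3,2): 3+2 = 5 — fails this test, so Group B.
(2,2): 2+2 = 4 — fails this test, so Group B.
(2,10): 2+10 = 12 — checks out, so Group A.

Group B, Group B, Group B, Group A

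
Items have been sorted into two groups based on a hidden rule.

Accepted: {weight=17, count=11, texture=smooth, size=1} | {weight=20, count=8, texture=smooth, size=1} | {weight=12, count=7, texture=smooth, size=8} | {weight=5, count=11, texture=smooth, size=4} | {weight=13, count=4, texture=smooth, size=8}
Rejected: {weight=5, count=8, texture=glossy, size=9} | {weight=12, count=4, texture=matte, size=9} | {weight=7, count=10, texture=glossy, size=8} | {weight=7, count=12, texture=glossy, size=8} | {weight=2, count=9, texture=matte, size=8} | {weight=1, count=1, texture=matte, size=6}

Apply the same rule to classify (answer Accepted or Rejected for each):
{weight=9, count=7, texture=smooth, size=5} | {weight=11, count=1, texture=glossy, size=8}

Accepted, Rejected

Rule: texture is smooth. This holds for each 'Accepted' example and fails for each 'Rejected' one.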